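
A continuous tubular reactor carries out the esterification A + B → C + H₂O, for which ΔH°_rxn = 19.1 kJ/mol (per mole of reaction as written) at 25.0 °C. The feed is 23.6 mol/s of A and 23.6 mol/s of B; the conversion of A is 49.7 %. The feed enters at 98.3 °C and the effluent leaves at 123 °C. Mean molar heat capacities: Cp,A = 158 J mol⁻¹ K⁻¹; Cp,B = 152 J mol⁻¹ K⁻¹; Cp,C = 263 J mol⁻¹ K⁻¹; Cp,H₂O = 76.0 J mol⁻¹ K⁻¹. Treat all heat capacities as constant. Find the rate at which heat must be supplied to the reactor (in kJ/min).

Extent of reaction ξ = 0.497 × 23.6 = 11.729 mol/s
Reaction term: ξ·ΔH°_rxn = 11.729 × 19.1 = 224.03 kJ/s
Sensible, feed 98.3→25 °C: -536.26 kJ/s
Outlet flows (mol/s): A 11.871, B 11.871, C 11.729, H₂O 11.729
Sensible, products 25→123 °C: 750.3 kJ/s
Q = ΔH = 438.07 kJ/s = 438.07 kW
Heat supplied = 26284 kJ/min

Q_in = 26300 kJ/min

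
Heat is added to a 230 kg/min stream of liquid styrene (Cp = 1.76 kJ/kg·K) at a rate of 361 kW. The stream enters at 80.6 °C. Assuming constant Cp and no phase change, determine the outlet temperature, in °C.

Q = 361 kW = 21660 kJ/min
ΔT = Q/(ṁ·Cp) = 21660/(230×1.76) = 53.508 K
T_out = 80.6 + 53.508 = 134.11 °C

T_out = 134 °C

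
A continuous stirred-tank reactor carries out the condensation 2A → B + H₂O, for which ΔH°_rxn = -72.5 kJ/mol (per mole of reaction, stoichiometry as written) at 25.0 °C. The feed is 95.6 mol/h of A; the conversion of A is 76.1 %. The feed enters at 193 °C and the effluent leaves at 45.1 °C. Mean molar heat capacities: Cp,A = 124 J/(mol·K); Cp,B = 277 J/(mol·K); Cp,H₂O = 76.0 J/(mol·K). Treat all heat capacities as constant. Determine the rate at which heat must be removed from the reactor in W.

Q_out = 1200 W

Extent of reaction ξ = 0.761 × 95.6 / 2 = 36.376 mol/h
Reaction term: ξ·ΔH°_rxn = 36.376 × -72.5 = -2637.2 kJ/h
Sensible, feed 193→25 °C: -1991.5 kJ/h
Outlet flows (mol/h): A 22.848, B 36.376, H₂O 36.376
Sensible, products 25→45.1 °C: 315.04 kJ/h
Q = ΔH = -4313.7 kJ/h = -1.1983 kW
Heat removed = 1198.3 W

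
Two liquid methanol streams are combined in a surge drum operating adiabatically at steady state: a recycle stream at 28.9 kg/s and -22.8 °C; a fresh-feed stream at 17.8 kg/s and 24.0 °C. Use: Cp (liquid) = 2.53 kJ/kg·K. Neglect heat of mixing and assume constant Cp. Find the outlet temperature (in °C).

Adiabatic, steady state ⇒ Σ ṁᵢCp,ᵢ(T_out − Tᵢ) = 0
T_out = Σ ṁᵢCp,ᵢTᵢ / Σ ṁᵢCp,ᵢ
      = -586.25 / 118.15 = -4.9619 °C

T_out = -4.96 °C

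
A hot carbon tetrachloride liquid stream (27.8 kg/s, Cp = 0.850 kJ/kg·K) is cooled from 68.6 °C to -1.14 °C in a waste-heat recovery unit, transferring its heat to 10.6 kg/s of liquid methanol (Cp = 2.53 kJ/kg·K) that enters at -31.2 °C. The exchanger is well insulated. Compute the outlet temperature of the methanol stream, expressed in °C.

Heat released by hot stream: Q = 27.8 × 0.850 × (68.6 − -1.14) = 1648 kJ/s
Energy balance on cold side (adiabatic exchanger): Q = ṁ_c·Cp_c·(T_c,out − T_c,in)
T_c,out = -31.2 + 1648/(10.6 × 2.53) = 30.25 °C

T_c,out = 30.2 °C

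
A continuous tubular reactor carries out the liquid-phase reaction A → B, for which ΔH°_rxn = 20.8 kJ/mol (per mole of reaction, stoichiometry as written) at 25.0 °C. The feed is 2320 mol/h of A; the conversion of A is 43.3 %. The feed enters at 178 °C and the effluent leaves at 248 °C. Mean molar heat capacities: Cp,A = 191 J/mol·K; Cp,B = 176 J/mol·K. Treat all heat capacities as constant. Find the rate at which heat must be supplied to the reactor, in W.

Extent of reaction ξ = 0.433 × 2320 = 1004.6 mol/h
Reaction term: ξ·ΔH°_rxn = 1004.6 × 20.8 = 20895 kJ/h
Sensible, feed 178→25 °C: -67797 kJ/h
Outlet flows (mol/h): A 1315.4, B 1004.6
Sensible, products 25→248 °C: 95456 kJ/h
Q = ΔH = 48553 kJ/h = 13.487 kW
Heat supplied = 13487 W

Q_in = 13500 W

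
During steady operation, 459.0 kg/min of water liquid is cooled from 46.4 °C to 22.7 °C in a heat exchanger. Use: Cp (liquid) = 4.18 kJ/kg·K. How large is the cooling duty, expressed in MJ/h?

Q_c = 2730 MJ/h

Q = ṁ·Cp·ΔT = 459.0 × 4.18 × (22.7 − 46.4) = -45471 kJ/min
Converting: 45471 / 60 s = 757.85 kW
Cooling duty = 2728.3 MJ/h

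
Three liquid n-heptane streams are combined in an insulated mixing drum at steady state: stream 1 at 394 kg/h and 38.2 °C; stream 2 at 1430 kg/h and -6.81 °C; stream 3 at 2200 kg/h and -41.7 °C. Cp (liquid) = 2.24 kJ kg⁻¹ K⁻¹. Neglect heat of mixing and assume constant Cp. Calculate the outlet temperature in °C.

T_out = -21.5 °C

No heat crosses the boundary, so H_out = H_in.
Σ ṁᵢCp,ᵢTᵢ = 394×2.24×38.2 + 1430×2.24×-6.81 + 2200×2.24×-41.7 = -193600
Σ ṁᵢCp,ᵢ = 394×2.24 + 1430×2.24 + 2200×2.24 = 9013.8
T_out = -193600 / 9013.8 = -21.478 °C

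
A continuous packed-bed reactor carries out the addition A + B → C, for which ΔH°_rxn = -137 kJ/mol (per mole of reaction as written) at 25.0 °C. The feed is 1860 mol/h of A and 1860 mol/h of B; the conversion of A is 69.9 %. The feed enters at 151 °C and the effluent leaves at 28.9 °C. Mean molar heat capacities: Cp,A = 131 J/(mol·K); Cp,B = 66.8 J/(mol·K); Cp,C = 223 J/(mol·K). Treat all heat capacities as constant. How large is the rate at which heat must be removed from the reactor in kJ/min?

Extent of reaction ξ = 0.699 × 1860 = 1300.1 mol/h
Reaction term: ξ·ΔH°_rxn = 1300.1 × -137 = -178120 kJ/h
Sensible, feed 151→25 °C: -46356 kJ/h
Outlet flows (mol/h): A 559.86, B 559.86, C 1300.1
Sensible, products 25→28.9 °C: 1562.6 kJ/h
Q = ΔH = -222910 kJ/h = -61.92 kW
Heat removed = 3715.2 kJ/min

Q_out = 3720 kJ/min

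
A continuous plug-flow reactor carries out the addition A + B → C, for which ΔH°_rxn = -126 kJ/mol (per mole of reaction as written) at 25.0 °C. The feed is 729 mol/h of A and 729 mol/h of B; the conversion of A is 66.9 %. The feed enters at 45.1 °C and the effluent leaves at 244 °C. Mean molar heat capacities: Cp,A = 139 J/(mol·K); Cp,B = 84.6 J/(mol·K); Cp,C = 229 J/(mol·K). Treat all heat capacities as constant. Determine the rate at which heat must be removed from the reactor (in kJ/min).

Extent of reaction ξ = 0.669 × 729 = 487.7 mol/h
Reaction term: ξ·ΔH°_rxn = 487.7 × -126 = -61450 kJ/h
Sensible, feed 45.1→25 °C: -3276.4 kJ/h
Outlet flows (mol/h): A 241.3, B 241.3, C 487.7
Sensible, products 25→244 °C: 36275 kJ/h
Q = ΔH = -28452 kJ/h = -7.9033 kW
Heat removed = 474.2 kJ/min

Q_out = 474 kJ/min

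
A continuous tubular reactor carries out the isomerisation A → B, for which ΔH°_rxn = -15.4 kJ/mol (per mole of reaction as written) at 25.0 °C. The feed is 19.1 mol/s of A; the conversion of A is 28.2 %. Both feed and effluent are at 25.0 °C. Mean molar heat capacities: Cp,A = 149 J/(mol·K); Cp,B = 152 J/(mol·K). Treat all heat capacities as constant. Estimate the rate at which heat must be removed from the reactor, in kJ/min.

Extent of reaction ξ = 0.282 × 19.1 = 5.3862 mol/s
Reaction term: ξ·ΔH°_rxn = 5.3862 × -15.4 = -82.947 kJ/s
Q = ΔH = -82.947 kJ/s = -82.947 kW
Heat removed = 4976.8 kJ/min

Q_out = 4980 kJ/min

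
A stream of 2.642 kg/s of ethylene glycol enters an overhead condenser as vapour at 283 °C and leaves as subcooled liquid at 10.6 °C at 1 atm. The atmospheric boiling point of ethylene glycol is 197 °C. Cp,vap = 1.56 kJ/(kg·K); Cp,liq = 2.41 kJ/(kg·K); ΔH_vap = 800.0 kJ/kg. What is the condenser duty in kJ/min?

Q_c = 219000 kJ/min

vapour 283→197 °C: -134.16 kJ/kg
condensation at 197 °C: -800 kJ/kg
liquid 197→10.6 °C: -449.22 kJ/kg
Δh = -134.16 + -800 + -449.22 = -1383.4 kJ/kg
Q = ṁ·Δh = 2.642 kg/s × -1383.4 kJ/kg = -3654.9 kJ/s
|Q| = 3654.9 kW = 219290 kJ/min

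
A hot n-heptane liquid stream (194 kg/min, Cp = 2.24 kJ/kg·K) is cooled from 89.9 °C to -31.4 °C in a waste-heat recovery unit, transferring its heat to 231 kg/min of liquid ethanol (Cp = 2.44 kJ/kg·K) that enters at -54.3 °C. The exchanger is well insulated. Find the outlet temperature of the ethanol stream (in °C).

Heat released by hot stream: Q = 194 × 2.24 × (89.9 − -31.4) = 52712 kJ/min
Energy balance on cold side (adiabatic exchanger): Q = ṁ_c·Cp_c·(T_c,out − T_c,in)
T_c,out = -54.3 + 52712/(231 × 2.44) = 39.221 °C

T_c,out = 39.2 °C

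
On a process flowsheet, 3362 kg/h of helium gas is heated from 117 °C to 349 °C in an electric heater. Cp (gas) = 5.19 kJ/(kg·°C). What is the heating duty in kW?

Q = 1120 kW

Q = ṁ·Cp·ΔT = 3362 × 5.19 × (349 − 117) = 4.0481e+06 kJ/h
Converting: 4.0481e+06 / 3600 s = 1124.5 kW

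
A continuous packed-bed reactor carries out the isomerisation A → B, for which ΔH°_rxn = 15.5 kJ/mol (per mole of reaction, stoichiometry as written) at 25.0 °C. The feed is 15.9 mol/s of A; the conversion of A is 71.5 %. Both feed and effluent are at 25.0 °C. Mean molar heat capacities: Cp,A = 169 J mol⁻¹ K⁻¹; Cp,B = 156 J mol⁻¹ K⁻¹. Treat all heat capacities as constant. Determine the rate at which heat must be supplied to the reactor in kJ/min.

Q_in = 10600 kJ/min

Extent of reaction ξ = 0.715 × 15.9 = 11.368 mol/s
Reaction term: ξ·ΔH°_rxn = 11.368 × 15.5 = 176.21 kJ/s
Q = ΔH = 176.21 kJ/s = 176.21 kW
Heat supplied = 10573 kJ/min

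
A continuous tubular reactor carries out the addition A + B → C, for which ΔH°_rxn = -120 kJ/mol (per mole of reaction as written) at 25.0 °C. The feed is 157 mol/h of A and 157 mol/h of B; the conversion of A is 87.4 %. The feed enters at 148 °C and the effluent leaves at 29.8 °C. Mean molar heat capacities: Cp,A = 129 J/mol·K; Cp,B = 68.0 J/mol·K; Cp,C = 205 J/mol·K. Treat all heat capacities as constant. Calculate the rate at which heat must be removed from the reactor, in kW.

Extent of reaction ξ = 0.874 × 157 = 137.22 mol/h
Reaction term: ξ·ΔH°_rxn = 137.22 × -120 = -16466 kJ/h
Sensible, feed 148→25 °C: -3804.3 kJ/h
Outlet flows (mol/h): A 19.782, B 19.782, C 137.22
Sensible, products 25→29.8 °C: 153.73 kJ/h
Q = ΔH = -20117 kJ/h = -5.588 kW
Heat removed = 5.588 kW

Q_out = 5.59 kW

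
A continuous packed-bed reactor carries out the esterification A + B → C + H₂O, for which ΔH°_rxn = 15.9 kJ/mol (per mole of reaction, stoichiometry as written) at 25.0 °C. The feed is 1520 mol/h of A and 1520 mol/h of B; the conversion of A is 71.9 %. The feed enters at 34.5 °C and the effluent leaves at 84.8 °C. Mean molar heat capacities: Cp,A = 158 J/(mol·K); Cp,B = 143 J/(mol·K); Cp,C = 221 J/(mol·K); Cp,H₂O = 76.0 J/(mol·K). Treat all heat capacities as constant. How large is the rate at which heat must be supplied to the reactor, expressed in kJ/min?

Q_in = 669 kJ/min

Extent of reaction ξ = 0.719 × 1520 = 1092.9 mol/h
Reaction term: ξ·ΔH°_rxn = 1092.9 × 15.9 = 17377 kJ/h
Sensible, feed 34.5→25 °C: -4346.4 kJ/h
Outlet flows (mol/h): A 427.12, B 427.12, C 1092.9, H₂O 1092.9
Sensible, products 25→84.8 °C: 27098 kJ/h
Q = ΔH = 40129 kJ/h = 11.147 kW
Heat supplied = 668.81 kJ/min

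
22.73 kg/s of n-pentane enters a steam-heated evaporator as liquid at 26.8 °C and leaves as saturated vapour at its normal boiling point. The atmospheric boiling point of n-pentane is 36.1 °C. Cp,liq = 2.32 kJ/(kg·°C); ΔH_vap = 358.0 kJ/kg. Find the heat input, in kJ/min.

liquid 26.8→36.1 °C: 21.576 kJ/kg
vaporisation at 36.1 °C: 358 kJ/kg
Δh = 21.576 + 358 = 379.58 kJ/kg
Q = ṁ·Δh = 22.73 kg/s × 379.58 kJ/kg = 8627.8 kJ/s
|Q| = 8627.8 kW = 517670 kJ/min

Q = 518000 kJ/min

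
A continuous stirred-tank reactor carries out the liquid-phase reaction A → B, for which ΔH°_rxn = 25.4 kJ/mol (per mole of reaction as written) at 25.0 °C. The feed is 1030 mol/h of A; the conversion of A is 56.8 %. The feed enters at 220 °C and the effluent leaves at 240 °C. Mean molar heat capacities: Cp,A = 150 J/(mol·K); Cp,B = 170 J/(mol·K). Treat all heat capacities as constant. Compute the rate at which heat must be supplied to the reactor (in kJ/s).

Extent of reaction ξ = 0.568 × 1030 = 585.04 mol/h
Reaction term: ξ·ΔH°_rxn = 585.04 × 25.4 = 14860 kJ/h
Sensible, feed 220→25 °C: -30128 kJ/h
Outlet flows (mol/h): A 444.96, B 585.04
Sensible, products 25→240 °C: 35733 kJ/h
Q = ΔH = 20466 kJ/h = 5.6849 kW
Heat supplied = 5.6849 kJ/s

Q_in = 5.68 kJ/s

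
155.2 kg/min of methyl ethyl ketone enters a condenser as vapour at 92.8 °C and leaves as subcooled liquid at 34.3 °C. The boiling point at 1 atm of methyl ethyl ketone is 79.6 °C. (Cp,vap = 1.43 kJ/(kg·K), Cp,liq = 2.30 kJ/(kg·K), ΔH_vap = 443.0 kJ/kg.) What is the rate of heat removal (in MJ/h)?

Q_c = 5270 MJ/h

vapour 92.8→79.6 °C: -18.876 kJ/kg
condensation at 79.6 °C: -443 kJ/kg
liquid 79.6→34.3 °C: -104.19 kJ/kg
Δh = -18.876 + -443 + -104.19 = -566.07 kJ/kg
Q = ṁ·Δh = 155.2 kg/min × -566.07 kJ/kg = -87853 kJ/min
|Q| = 1464.2 kW = 5271.2 MJ/h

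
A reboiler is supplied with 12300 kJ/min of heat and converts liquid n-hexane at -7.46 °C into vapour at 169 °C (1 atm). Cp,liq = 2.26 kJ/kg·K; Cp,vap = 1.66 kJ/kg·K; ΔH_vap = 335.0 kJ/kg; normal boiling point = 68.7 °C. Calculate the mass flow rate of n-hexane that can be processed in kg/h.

ṁ = 1100 kg/h

Δh = 2.26×(68.7−-7.46) + 335.0 + 1.66×(169−68.7) = 673.62 kJ/kg
Q = 12300 kJ/min = 205 kJ/s = 738000 kJ/h
ṁ = Q/Δh = 738000 / 673.62 = 1095.6 kg/h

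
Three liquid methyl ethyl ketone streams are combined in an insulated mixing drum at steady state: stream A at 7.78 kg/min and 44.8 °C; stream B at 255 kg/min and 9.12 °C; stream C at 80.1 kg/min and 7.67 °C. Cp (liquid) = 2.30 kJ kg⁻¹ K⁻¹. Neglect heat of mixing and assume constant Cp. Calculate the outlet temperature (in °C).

Adiabatic, steady state ⇒ Σ ṁᵢCp,ᵢ(T_out − Tᵢ) = 0
T_out = Σ ṁᵢCp,ᵢTᵢ / Σ ṁᵢCp,ᵢ
      = 7563.6 / 788.62 = 9.5909 °C

T_out = 9.59 °C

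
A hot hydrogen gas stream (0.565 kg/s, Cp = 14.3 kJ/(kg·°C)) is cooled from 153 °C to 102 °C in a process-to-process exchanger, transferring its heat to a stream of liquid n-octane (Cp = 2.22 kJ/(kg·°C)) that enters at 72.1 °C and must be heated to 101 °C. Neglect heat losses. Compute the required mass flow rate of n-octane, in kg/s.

Heat released by hot stream: Q = 0.565 × 14.3 × (153 − 102) = 412.05 kJ/s
Energy balance on cold side (adiabatic exchanger): Q = ṁ_c·Cp_c·(T_c,out − T_c,in)
ṁ_c = 412.05 / [2.22 × (101 − 72.1)] = 6.4225 kg/s

ṁ_c = 6.42 kg/s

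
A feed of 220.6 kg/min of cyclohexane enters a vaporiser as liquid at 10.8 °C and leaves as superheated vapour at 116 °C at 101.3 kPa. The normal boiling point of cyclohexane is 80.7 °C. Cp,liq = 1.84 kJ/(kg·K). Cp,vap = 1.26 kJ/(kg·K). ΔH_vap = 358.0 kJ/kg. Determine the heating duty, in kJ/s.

liquid 10.8→80.7 °C: 128.62 kJ/kg
vaporisation at 80.7 °C: 358 kJ/kg
vapour 80.7→116 °C: 44.478 kJ/kg
Δh = 128.62 + 358 + 44.478 = 531.09 kJ/kg
Q = ṁ·Δh = 220.6 kg/min × 531.09 kJ/kg = 117160 kJ/min
|Q| = 1952.7 kW

Q = 1950 kJ/s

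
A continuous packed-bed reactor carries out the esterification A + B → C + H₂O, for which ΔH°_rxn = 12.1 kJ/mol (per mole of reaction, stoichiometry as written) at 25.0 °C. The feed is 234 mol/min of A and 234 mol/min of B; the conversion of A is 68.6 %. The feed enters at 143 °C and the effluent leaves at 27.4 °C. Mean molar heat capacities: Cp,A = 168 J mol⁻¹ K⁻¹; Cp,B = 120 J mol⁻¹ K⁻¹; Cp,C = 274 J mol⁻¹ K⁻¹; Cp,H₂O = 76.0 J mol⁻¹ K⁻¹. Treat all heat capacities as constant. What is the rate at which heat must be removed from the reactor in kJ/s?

Extent of reaction ξ = 0.686 × 234 = 160.52 mol/min
Reaction term: ξ·ΔH°_rxn = 160.52 × 12.1 = 1942.3 kJ/min
Sensible, feed 143→25 °C: -7952.3 kJ/min
Outlet flows (mol/min): A 73.476, B 73.476, C 160.52, H₂O 160.52
Sensible, products 25→27.4 °C: 185.63 kJ/min
Q = ΔH = -5824.3 kJ/min = -97.071 kW
Heat removed = 97.071 kJ/s

Q_out = 97.1 kJ/s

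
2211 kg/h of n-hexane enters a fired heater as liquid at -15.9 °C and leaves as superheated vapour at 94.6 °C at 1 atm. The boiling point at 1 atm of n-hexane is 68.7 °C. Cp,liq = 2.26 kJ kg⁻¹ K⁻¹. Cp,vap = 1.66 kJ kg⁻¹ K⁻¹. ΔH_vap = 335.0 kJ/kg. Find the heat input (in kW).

liquid -15.9→68.7 °C: 191.2 kJ/kg
vaporisation at 68.7 °C: 335 kJ/kg
vapour 68.7→94.6 °C: 42.994 kJ/kg
Δh = 191.2 + 335 + 42.994 = 569.19 kJ/kg
Q = ṁ·Δh = 2211 kg/h × 569.19 kJ/kg = 1.2585e+06 kJ/h
|Q| = 349.58 kW

Q = 350 kW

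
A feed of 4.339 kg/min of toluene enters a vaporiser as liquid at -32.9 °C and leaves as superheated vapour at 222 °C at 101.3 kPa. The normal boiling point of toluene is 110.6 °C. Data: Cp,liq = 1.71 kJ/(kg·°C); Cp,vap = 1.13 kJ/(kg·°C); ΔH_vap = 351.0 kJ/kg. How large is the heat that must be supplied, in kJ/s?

liquid -32.9→110.6 °C: 245.38 kJ/kg
vaporisation at 110.6 °C: 351 kJ/kg
vapour 110.6→222 °C: 125.88 kJ/kg
Δh = 245.38 + 351 + 125.88 = 722.27 kJ/kg
Q = ṁ·Δh = 4.339 kg/min × 722.27 kJ/kg = 3133.9 kJ/min
|Q| = 52.232 kW

Q = 52.2 kJ/s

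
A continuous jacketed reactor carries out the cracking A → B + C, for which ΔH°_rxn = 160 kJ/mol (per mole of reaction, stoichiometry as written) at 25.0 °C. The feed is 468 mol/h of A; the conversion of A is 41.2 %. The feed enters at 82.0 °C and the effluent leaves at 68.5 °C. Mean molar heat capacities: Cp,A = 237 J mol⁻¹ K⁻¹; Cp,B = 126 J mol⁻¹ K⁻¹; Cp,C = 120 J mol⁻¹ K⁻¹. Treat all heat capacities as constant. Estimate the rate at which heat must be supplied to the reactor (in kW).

Q_in = 8.17 kW

Extent of reaction ξ = 0.412 × 468 = 192.82 mol/h
Reaction term: ξ·ΔH°_rxn = 192.82 × 160 = 30851 kJ/h
Sensible, feed 82.0→25 °C: -6322.2 kJ/h
Outlet flows (mol/h): A 275.18, B 192.82, C 192.82
Sensible, products 25→68.5 °C: 4900.3 kJ/h
Q = ΔH = 29429 kJ/h = 8.1746 kW
Heat supplied = 8.1746 kW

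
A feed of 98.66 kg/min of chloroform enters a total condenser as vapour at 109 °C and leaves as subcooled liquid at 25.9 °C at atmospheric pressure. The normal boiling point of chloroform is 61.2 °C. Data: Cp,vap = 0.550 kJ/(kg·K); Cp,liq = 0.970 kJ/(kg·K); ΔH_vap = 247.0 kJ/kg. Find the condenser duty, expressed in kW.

Q_c = 506 kW

vapour 109→61.2 °C: -26.29 kJ/kg
condensation at 61.2 °C: -247 kJ/kg
liquid 61.2→25.9 °C: -34.241 kJ/kg
Δh = -26.29 + -247 + -34.241 = -307.53 kJ/kg
Q = ṁ·Δh = 98.66 kg/min × -307.53 kJ/kg = -30341 kJ/min
|Q| = 505.68 kW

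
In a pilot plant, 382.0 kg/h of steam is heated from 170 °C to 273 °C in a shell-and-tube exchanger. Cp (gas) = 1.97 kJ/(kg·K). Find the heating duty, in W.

Q = ṁ·Cp·ΔT = 382.0 × 1.97 × (273 − 170) = 77512 kJ/h
Converting: 77512 / 3600 s = 21.531 kW
Heating duty = 21531 W

Q = 21500 W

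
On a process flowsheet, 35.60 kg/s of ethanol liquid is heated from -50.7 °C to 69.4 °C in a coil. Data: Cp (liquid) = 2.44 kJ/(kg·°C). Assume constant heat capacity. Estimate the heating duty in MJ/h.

Q = ṁ·Cp·ΔT = 35.60 × 2.44 × (69.4 − -50.7) = 10432 kJ/s
Heating duty = 37557 MJ/h

Q = 37600 MJ/h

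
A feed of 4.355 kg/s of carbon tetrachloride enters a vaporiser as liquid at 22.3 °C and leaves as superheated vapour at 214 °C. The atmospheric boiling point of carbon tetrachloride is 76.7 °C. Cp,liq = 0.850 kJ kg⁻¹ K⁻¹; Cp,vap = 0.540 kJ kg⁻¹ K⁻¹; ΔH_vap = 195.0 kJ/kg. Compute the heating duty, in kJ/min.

liquid 22.3→76.7 °C: 46.24 kJ/kg
vaporisation at 76.7 °C: 195 kJ/kg
vapour 76.7→214 °C: 74.142 kJ/kg
Δh = 46.24 + 195 + 74.142 = 315.38 kJ/kg
Q = ṁ·Δh = 4.355 kg/s × 315.38 kJ/kg = 1373.5 kJ/s
|Q| = 1373.5 kW = 82409 kJ/min

Q = 82400 kJ/min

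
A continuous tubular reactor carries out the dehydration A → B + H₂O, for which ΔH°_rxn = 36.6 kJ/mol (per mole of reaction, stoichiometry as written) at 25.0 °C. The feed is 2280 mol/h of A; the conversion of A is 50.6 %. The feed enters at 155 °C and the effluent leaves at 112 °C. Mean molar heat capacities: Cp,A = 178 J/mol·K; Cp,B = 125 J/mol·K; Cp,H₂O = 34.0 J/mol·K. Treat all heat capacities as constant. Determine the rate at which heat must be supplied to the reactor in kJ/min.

Extent of reaction ξ = 0.506 × 2280 = 1153.7 mol/h
Reaction term: ξ·ΔH°_rxn = 1153.7 × 36.6 = 42225 kJ/h
Sensible, feed 155→25 °C: -52759 kJ/h
Outlet flows (mol/h): A 1126.3, B 1153.7, H₂O 1153.7
Sensible, products 25→112 °C: 33401 kJ/h
Q = ΔH = 22867 kJ/h = 6.3518 kW
Heat supplied = 381.11 kJ/min

Q_in = 381 kJ/min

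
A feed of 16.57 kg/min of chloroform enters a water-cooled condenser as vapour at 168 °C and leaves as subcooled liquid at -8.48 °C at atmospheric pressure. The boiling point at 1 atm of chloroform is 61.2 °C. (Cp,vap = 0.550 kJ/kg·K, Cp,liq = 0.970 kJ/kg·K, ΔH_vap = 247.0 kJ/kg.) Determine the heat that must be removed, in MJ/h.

vapour 168→61.2 °C: -58.74 kJ/kg
condensation at 61.2 °C: -247 kJ/kg
liquid 61.2→-8.48 °C: -67.59 kJ/kg
Δh = -58.74 + -247 + -67.59 = -373.33 kJ/kg
Q = ṁ·Δh = 16.57 kg/min × -373.33 kJ/kg = -6186.1 kJ/min
|Q| = 103.1 kW = 371.16 MJ/h

Q_c = 371 MJ/h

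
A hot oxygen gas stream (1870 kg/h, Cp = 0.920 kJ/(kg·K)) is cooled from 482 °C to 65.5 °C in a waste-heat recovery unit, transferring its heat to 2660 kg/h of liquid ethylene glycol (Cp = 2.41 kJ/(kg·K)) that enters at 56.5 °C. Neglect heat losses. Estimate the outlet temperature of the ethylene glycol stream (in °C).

T_c,out = 168 °C

Heat released by hot stream: Q = 1870 × 0.920 × (482 − 65.5) = 716550 kJ/h
Energy balance on cold side (adiabatic exchanger): Q = ṁ_c·Cp_c·(T_c,out − T_c,in)
T_c,out = 56.5 + 716550/(2660 × 2.41) = 168.28 °C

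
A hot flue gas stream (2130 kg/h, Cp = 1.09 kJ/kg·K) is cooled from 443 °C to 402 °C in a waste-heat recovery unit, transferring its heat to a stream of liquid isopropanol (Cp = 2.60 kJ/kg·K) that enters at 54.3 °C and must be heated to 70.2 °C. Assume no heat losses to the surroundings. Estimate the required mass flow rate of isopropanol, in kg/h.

ṁ_c = 2300 kg/h

Heat released by hot stream: Q = 2130 × 1.09 × (443 − 402) = 95190 kJ/h
Energy balance on cold side (adiabatic exchanger): Q = ṁ_c·Cp_c·(T_c,out − T_c,in)
ṁ_c = 95190 / [2.60 × (70.2 − 54.3)] = 2302.6 kg/h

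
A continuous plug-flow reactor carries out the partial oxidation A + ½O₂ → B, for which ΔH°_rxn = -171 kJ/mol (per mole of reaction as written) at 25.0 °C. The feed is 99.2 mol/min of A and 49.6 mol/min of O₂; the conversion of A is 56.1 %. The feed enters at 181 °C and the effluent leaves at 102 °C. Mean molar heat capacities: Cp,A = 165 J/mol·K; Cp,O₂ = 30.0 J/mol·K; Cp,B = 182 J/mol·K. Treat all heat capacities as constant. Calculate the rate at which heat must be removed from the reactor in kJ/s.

Q_out = 182 kJ/s

Extent of reaction ξ = 0.561 × 99.2 = 55.651 mol/min
Reaction term: ξ·ΔH°_rxn = 55.651 × -171 = -9516.4 kJ/min
Sensible, feed 181→25 °C: -2785.5 kJ/min
Outlet flows (mol/min): A 43.549, O₂ 21.774, B 55.651
Sensible, products 25→102 °C: 1383.5 kJ/min
Q = ΔH = -10918 kJ/min = -181.97 kW
Heat removed = 181.97 kJ/s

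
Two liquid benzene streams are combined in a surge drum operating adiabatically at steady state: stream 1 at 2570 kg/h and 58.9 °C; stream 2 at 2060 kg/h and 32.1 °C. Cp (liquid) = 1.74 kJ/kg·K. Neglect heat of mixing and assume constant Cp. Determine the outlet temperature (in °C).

T_out = 47.0 °C

Adiabatic, steady state ⇒ Σ ṁᵢCp,ᵢ(T_out − Tᵢ) = 0
T_out = Σ ṁᵢCp,ᵢTᵢ / Σ ṁᵢCp,ᵢ
      = 378450 / 8056.2 = 46.976 °C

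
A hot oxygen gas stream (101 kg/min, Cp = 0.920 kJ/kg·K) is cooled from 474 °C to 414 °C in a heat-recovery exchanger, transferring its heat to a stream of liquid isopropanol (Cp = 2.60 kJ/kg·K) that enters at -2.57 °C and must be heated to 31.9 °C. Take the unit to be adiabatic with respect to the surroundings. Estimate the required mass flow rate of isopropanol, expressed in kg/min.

ṁ_c = 62.2 kg/min

Heat released by hot stream: Q = 101 × 0.920 × (474 − 414) = 5575.2 kJ/min
Energy balance on cold side (adiabatic exchanger): Q = ṁ_c·Cp_c·(T_c,out − T_c,in)
ṁ_c = 5575.2 / [2.60 × (31.9 − -2.57)] = 62.208 kg/min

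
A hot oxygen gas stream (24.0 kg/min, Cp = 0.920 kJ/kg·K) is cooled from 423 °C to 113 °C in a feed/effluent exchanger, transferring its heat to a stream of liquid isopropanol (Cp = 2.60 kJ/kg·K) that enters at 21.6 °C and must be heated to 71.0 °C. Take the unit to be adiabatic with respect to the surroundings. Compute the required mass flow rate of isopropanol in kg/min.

Heat released by hot stream: Q = 24.0 × 0.920 × (423 − 113) = 6844.8 kJ/min
Energy balance on cold side (adiabatic exchanger): Q = ṁ_c·Cp_c·(T_c,out − T_c,in)
ṁ_c = 6844.8 / [2.60 × (71.0 − 21.6)] = 53.292 kg/min

ṁ_c = 53.3 kg/min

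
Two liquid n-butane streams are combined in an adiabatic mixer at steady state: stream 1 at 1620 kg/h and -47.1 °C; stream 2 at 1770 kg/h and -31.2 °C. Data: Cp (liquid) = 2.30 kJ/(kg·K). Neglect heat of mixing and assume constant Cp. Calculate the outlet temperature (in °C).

T_out = -38.8 °C

No heat crosses the boundary, so H_out = H_in.
T_out = Σ ṁᵢCp,ᵢTᵢ / Σ ṁᵢCp,ᵢ
      = -302510 / 7797 = -38.798 °C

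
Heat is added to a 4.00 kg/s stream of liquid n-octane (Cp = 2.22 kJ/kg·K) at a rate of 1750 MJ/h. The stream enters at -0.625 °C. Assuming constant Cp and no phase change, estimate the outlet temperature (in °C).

T_out = 54.1 °C

Q = 1750 MJ/h = 486.11 kJ/s
ΔT = Q/(ṁ·Cp) = 486.11/(4.00×2.22) = 54.742 K
T_out = -0.625 + 54.742 = 54.117 °C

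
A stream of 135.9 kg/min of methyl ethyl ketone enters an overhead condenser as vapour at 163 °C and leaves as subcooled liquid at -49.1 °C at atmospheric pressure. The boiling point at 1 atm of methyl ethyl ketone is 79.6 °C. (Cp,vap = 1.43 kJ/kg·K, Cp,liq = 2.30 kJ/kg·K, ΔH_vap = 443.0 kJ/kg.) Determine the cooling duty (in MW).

Q_c = 1.94 MW

vapour 163→79.6 °C: -119.26 kJ/kg
condensation at 79.6 °C: -443 kJ/kg
liquid 79.6→-49.1 °C: -296.01 kJ/kg
Δh = -119.26 + -443 + -296.01 = -858.27 kJ/kg
Q = ṁ·Δh = 135.9 kg/min × -858.27 kJ/kg = -116640 kJ/min
|Q| = 1944 kW = 1.944 MW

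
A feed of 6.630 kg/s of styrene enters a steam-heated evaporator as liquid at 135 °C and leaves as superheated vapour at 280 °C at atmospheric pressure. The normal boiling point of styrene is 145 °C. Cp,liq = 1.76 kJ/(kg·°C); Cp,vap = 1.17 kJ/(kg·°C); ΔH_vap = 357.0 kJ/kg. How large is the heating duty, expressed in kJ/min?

Q = 212000 kJ/min

liquid 135→145 °C: 17.6 kJ/kg
vaporisation at 145 °C: 357 kJ/kg
vapour 145→280 °C: 157.95 kJ/kg
Δh = 17.6 + 357 + 157.95 = 532.55 kJ/kg
Q = ṁ·Δh = 6.630 kg/s × 532.55 kJ/kg = 3530.8 kJ/s
|Q| = 3530.8 kW = 211850 kJ/min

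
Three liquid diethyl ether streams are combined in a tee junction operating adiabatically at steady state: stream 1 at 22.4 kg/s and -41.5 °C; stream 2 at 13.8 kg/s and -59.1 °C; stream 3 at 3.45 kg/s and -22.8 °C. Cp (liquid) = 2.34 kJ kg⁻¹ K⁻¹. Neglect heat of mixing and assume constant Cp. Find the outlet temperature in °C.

No heat crosses the boundary, so H_out = H_in.
Σ ṁᵢCp,ᵢTᵢ = 22.4×2.34×-41.5 + 13.8×2.34×-59.1 + 3.45×2.34×-22.8 = -4267.8
Σ ṁᵢCp,ᵢ = 22.4×2.34 + 13.8×2.34 + 3.45×2.34 = 92.781
T_out = -4267.8 / 92.781 = -45.998 °C

T_out = -46.0 °C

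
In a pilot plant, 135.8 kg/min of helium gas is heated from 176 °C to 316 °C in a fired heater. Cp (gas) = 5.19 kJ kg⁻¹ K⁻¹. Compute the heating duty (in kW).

Q = ṁ·Cp·ΔT = 135.8 × 5.19 × (316 − 176) = 98672 kJ/min
Converting: 98672 / 60 s = 1644.5 kW

Q = 1640 kW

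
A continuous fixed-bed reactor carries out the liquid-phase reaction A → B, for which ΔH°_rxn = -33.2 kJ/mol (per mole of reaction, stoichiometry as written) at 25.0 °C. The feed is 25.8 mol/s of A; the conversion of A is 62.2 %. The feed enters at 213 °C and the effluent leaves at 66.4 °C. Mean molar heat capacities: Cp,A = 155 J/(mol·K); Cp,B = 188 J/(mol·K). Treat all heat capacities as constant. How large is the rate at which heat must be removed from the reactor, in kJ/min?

Extent of reaction ξ = 0.622 × 25.8 = 16.048 mol/s
Reaction term: ξ·ΔH°_rxn = 16.048 × -33.2 = -532.78 kJ/s
Sensible, feed 213→25 °C: -751.81 kJ/s
Outlet flows (mol/s): A 9.7524, B 16.048
Sensible, products 25→66.4 °C: 187.48 kJ/s
Q = ΔH = -1097.1 kJ/s = -1097.1 kW
Heat removed = 65827 kJ/min

Q_out = 65800 kJ/min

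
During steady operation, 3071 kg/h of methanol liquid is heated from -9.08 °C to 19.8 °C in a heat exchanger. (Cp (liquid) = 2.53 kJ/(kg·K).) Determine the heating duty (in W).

Q = 62300 W

Q = ṁ·Cp·ΔT = 3071 × 2.53 × (19.8 − -9.08) = 224390 kJ/h
Converting: 224390 / 3600 s = 62.33 kW
Heating duty = 62330 W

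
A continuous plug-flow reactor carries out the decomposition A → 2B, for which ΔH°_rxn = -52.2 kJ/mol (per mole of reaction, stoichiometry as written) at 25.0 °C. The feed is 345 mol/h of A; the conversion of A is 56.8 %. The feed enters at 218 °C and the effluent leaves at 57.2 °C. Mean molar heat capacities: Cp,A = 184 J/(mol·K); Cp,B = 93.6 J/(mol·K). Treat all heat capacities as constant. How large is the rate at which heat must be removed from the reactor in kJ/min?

Extent of reaction ξ = 0.568 × 345 = 195.96 mol/h
Reaction term: ξ·ΔH°_rxn = 195.96 × -52.2 = -10229 kJ/h
Sensible, feed 218→25 °C: -12252 kJ/h
Outlet flows (mol/h): A 149.04, B 391.92
Sensible, products 25→57.2 °C: 2064.2 kJ/h
Q = ΔH = -20417 kJ/h = -5.6713 kW
Heat removed = 340.28 kJ/min

Q_out = 340 kJ/min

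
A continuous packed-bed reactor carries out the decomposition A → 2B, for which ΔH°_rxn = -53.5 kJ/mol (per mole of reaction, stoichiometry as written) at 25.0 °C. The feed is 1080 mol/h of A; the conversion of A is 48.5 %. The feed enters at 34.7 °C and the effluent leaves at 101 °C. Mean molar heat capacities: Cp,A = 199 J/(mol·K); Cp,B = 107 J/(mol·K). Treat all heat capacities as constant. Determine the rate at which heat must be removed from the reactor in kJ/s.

Extent of reaction ξ = 0.485 × 1080 = 523.8 mol/h
Reaction term: ξ·ΔH°_rxn = 523.8 × -53.5 = -28023 kJ/h
Sensible, feed 34.7→25 °C: -2084.7 kJ/h
Outlet flows (mol/h): A 556.2, B 1047.6
Sensible, products 25→101 °C: 16931 kJ/h
Q = ΔH = -13177 kJ/h = -3.6603 kW
Heat removed = 3.6603 kJ/s

Q_out = 3.66 kJ/s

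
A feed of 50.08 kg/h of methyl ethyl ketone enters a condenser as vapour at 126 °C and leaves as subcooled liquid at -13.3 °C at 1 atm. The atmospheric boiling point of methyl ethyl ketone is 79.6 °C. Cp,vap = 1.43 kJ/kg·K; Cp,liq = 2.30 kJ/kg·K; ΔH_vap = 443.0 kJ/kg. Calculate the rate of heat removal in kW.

vapour 126→79.6 °C: -66.352 kJ/kg
condensation at 79.6 °C: -443 kJ/kg
liquid 79.6→-13.3 °C: -213.67 kJ/kg
Δh = -66.352 + -443 + -213.67 = -723.02 kJ/kg
Q = ṁ·Δh = 50.08 kg/h × -723.02 kJ/kg = -36209 kJ/h
|Q| = 10.058 kW

Q_c = 10.1 kW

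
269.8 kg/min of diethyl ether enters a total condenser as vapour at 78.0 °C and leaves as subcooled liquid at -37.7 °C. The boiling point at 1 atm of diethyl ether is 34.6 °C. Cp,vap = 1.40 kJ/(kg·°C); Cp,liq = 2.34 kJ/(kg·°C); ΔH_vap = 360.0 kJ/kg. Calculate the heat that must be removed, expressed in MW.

Q_c = 2.65 MW

vapour 78.0→34.6 °C: -60.76 kJ/kg
condensation at 34.6 °C: -360 kJ/kg
liquid 34.6→-37.7 °C: -169.18 kJ/kg
Δh = -60.76 + -360 + -169.18 = -589.94 kJ/kg
Q = ṁ·Δh = 269.8 kg/min × -589.94 kJ/kg = -159170 kJ/min
|Q| = 2652.8 kW = 2.6528 MW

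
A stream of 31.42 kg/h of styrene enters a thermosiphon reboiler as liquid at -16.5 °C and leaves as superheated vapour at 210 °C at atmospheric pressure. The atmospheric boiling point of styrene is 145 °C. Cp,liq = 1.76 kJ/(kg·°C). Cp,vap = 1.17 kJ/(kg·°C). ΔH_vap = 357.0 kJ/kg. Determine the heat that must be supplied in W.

Q = 6260 W

liquid -16.5→145 °C: 284.24 kJ/kg
vaporisation at 145 °C: 357 kJ/kg
vapour 145→210 °C: 76.05 kJ/kg
Δh = 284.24 + 357 + 76.05 = 717.29 kJ/kg
Q = ṁ·Δh = 31.42 kg/h × 717.29 kJ/kg = 22537 kJ/h
|Q| = 6.2603 kW = 6260.3 W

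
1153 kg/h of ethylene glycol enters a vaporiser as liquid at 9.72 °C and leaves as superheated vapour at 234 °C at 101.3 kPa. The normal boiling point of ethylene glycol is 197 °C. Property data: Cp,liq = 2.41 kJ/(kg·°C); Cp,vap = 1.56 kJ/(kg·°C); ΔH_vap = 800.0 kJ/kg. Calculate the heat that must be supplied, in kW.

Q = 419 kW

liquid 9.72→197 °C: 451.34 kJ/kg
vaporisation at 197 °C: 800 kJ/kg
vapour 197→234 °C: 57.72 kJ/kg
Δh = 451.34 + 800 + 57.72 = 1309.1 kJ/kg
Q = ṁ·Δh = 1153 kg/h × 1309.1 kJ/kg = 1.5094e+06 kJ/h
|Q| = 419.26 kW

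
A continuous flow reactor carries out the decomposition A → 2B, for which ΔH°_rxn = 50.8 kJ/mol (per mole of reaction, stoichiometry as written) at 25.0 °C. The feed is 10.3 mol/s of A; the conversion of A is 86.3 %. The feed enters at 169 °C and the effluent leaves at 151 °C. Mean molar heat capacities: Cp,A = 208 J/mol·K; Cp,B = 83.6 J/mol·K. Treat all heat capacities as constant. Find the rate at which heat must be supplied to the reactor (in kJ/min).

Q_in = 22000 kJ/min

Extent of reaction ξ = 0.863 × 10.3 = 8.8889 mol/s
Reaction term: ξ·ΔH°_rxn = 8.8889 × 50.8 = 451.56 kJ/s
Sensible, feed 169→25 °C: -308.51 kJ/s
Outlet flows (mol/s): A 1.4111, B 17.778
Sensible, products 25→151 °C: 224.25 kJ/s
Q = ΔH = 367.3 kJ/s = 367.3 kW
Heat supplied = 22038 kJ/min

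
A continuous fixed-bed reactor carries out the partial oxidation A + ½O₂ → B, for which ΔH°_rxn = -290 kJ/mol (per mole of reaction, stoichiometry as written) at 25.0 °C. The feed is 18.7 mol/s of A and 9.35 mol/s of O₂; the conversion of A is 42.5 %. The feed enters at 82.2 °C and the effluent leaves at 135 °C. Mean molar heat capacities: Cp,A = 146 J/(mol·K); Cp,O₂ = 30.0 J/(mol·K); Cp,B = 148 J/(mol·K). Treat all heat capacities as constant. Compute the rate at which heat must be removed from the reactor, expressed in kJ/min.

Q_out = 129000 kJ/min

Extent of reaction ξ = 0.425 × 18.7 = 7.9475 mol/s
Reaction term: ξ·ΔH°_rxn = 7.9475 × -290 = -2304.8 kJ/s
Sensible, feed 82.2→25 °C: -172.21 kJ/s
Outlet flows (mol/s): A 10.752, O₂ 5.3762, B 7.9475
Sensible, products 25→135 °C: 319.81 kJ/s
Q = ΔH = -2157.2 kJ/s = -2157.2 kW
Heat removed = 129430 kJ/min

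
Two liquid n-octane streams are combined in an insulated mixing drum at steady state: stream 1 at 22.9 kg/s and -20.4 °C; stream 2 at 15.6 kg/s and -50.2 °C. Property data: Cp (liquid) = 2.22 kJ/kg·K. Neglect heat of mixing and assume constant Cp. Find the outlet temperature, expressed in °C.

Adiabatic, steady state ⇒ Σ ṁᵢCp,ᵢ(T_out − Tᵢ) = 0
Σ ṁᵢCp,ᵢTᵢ = 22.9×2.22×-20.4 + 15.6×2.22×-50.2 = -2775.6
Σ ṁᵢCp,ᵢ = 22.9×2.22 + 15.6×2.22 = 85.47
T_out = -2775.6 / 85.47 = -32.475 °C

T_out = -32.5 °C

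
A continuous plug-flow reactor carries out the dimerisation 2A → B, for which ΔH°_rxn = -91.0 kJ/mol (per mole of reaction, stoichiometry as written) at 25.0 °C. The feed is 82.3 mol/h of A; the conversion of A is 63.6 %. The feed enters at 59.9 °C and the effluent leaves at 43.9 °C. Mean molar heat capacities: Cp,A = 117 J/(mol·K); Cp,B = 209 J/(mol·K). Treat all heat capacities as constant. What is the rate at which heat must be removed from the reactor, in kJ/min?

Extent of reaction ξ = 0.636 × 82.3 / 2 = 26.171 mol/h
Reaction term: ξ·ΔH°_rxn = 26.171 × -91.0 = -2381.6 kJ/h
Sensible, feed 59.9→25 °C: -336.06 kJ/h
Outlet flows (mol/h): A 29.957, B 26.171
Sensible, products 25→43.9 °C: 169.62 kJ/h
Q = ΔH = -2548 kJ/h = -0.70779 kW
Heat removed = 42.467 kJ/min

Q_out = 42.5 kJ/min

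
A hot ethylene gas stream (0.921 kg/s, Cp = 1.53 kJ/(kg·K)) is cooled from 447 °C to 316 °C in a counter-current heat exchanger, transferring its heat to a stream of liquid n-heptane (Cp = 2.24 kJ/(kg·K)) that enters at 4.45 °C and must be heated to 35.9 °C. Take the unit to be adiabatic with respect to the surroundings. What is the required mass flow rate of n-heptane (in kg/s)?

ṁ_c = 2.62 kg/s

Heat released by hot stream: Q = 0.921 × 1.53 × (447 − 316) = 184.6 kJ/s
Energy balance on cold side (adiabatic exchanger): Q = ṁ_c·Cp_c·(T_c,out − T_c,in)
ṁ_c = 184.6 / [2.24 × (35.9 − 4.45)] = 2.6203 kg/s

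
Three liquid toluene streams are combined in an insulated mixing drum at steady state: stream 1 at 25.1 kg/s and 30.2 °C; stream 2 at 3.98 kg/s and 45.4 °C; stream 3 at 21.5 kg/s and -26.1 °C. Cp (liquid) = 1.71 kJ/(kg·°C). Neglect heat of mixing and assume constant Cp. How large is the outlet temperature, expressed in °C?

No heat crosses the boundary, so H_out = H_in.
T_out = Σ ṁᵢCp,ᵢTᵢ / Σ ṁᵢCp,ᵢ
      = 645.63 / 86.492 = 7.4647 °C

T_out = 7.46 °C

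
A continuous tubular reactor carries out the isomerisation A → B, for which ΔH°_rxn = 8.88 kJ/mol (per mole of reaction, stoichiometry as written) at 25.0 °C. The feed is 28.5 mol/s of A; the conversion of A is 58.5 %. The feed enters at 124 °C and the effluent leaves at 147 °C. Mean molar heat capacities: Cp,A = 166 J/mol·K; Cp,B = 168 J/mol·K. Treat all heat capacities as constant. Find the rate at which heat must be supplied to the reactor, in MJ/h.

Extent of reaction ξ = 0.585 × 28.5 = 16.672 mol/s
Reaction term: ξ·ΔH°_rxn = 16.672 × 8.88 = 148.05 kJ/s
Sensible, feed 124→25 °C: -468.37 kJ/s
Outlet flows (mol/s): A 11.828, B 16.672
Sensible, products 25→147 °C: 581.25 kJ/s
Q = ΔH = 260.93 kJ/s = 260.93 kW
Heat supplied = 939.36 MJ/h

Q_in = 939 MJ/h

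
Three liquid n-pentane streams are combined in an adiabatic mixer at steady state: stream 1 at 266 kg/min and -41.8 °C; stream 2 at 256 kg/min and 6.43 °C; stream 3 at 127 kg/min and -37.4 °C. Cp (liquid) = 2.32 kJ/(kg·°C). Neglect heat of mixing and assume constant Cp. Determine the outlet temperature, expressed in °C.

Energy balance with Q = 0: Σ ṁᵢCp,ᵢ(T_out − Tᵢ) = 0
T_out = Σ ṁᵢCp,ᵢTᵢ / Σ ṁᵢCp,ᵢ
      = -32996 / 1505.7 = -21.915 °C

T_out = -21.9 °C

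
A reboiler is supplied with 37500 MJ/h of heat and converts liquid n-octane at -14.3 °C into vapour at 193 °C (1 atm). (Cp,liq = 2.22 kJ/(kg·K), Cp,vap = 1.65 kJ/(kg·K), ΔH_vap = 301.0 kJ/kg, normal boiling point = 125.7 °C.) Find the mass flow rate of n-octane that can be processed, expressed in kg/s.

ṁ = 14.4 kg/s

Δh = 2.22×(125.7−-14.3) + 301.0 + 1.65×(193−125.7) = 722.84 kJ/kg
Q = 37500 MJ/h = 10417 kJ/s = 10417 kJ/s
ṁ = Q/Δh = 10417 / 722.84 = 14.411 kg/s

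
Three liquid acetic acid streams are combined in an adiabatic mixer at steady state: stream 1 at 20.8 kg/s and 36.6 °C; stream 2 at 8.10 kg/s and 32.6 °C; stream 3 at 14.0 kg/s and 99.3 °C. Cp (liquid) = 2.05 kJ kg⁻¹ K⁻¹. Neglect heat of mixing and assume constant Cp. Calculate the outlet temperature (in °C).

Energy balance with Q = 0: Σ ṁᵢCp,ᵢ(T_out − Tᵢ) = 0
T_out = Σ ṁᵢCp,ᵢTᵢ / Σ ṁᵢCp,ᵢ
      = 4951.9 / 87.945 = 56.306 °C

T_out = 56.3 °C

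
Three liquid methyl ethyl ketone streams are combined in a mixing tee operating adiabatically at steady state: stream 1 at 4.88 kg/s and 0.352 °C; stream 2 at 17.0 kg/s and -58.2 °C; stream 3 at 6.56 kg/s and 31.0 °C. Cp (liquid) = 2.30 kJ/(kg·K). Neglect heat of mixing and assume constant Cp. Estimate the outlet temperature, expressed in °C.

No heat crosses the boundary, so H_out = H_in.
Σ ṁᵢCp,ᵢTᵢ = 4.88×2.30×0.352 + 17.0×2.30×-58.2 + 6.56×2.30×31.0 = -1803.9
Σ ṁᵢCp,ᵢ = 4.88×2.30 + 17.0×2.30 + 6.56×2.30 = 65.412
T_out = -1803.9 / 65.412 = -27.578 °C

T_out = -27.6 °C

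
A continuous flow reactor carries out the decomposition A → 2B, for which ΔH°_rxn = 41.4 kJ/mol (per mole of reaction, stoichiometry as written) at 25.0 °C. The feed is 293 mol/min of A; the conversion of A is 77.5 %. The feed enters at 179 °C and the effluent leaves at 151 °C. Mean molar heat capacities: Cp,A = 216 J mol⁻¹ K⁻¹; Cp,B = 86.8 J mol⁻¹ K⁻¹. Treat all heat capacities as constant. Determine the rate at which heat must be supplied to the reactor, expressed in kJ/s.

Q_in = 107 kJ/s

Extent of reaction ξ = 0.775 × 293 = 227.08 mol/min
Reaction term: ξ·ΔH°_rxn = 227.08 × 41.4 = 9400.9 kJ/min
Sensible, feed 179→25 °C: -9746.4 kJ/min
Outlet flows (mol/min): A 65.925, B 454.15
Sensible, products 25→151 °C: 6761.2 kJ/min
Q = ΔH = 6415.7 kJ/min = 106.93 kW
Heat supplied = 106.93 kJ/s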